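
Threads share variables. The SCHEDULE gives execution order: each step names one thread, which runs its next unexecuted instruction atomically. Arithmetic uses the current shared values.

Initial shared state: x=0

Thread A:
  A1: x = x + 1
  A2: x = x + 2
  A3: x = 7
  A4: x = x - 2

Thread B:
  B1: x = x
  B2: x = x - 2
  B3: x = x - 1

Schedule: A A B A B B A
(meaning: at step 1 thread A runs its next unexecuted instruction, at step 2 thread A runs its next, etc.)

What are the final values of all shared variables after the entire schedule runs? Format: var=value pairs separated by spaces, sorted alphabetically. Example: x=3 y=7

Step 1: thread A executes A1 (x = x + 1). Shared: x=1. PCs: A@1 B@0
Step 2: thread A executes A2 (x = x + 2). Shared: x=3. PCs: A@2 B@0
Step 3: thread B executes B1 (x = x). Shared: x=3. PCs: A@2 B@1
Step 4: thread A executes A3 (x = 7). Shared: x=7. PCs: A@3 B@1
Step 5: thread B executes B2 (x = x - 2). Shared: x=5. PCs: A@3 B@2
Step 6: thread B executes B3 (x = x - 1). Shared: x=4. PCs: A@3 B@3
Step 7: thread A executes A4 (x = x - 2). Shared: x=2. PCs: A@4 B@3

Answer: x=2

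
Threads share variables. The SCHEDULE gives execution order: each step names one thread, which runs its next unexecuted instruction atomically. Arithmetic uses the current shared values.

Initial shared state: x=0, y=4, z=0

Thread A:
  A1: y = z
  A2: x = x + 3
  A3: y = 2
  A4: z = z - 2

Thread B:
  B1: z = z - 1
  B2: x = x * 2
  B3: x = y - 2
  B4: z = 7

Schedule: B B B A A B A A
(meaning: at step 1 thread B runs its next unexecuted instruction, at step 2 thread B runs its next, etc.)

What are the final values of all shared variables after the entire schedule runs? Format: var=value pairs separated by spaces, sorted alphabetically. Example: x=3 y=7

Step 1: thread B executes B1 (z = z - 1). Shared: x=0 y=4 z=-1. PCs: A@0 B@1
Step 2: thread B executes B2 (x = x * 2). Shared: x=0 y=4 z=-1. PCs: A@0 B@2
Step 3: thread B executes B3 (x = y - 2). Shared: x=2 y=4 z=-1. PCs: A@0 B@3
Step 4: thread A executes A1 (y = z). Shared: x=2 y=-1 z=-1. PCs: A@1 B@3
Step 5: thread A executes A2 (x = x + 3). Shared: x=5 y=-1 z=-1. PCs: A@2 B@3
Step 6: thread B executes B4 (z = 7). Shared: x=5 y=-1 z=7. PCs: A@2 B@4
Step 7: thread A executes A3 (y = 2). Shared: x=5 y=2 z=7. PCs: A@3 B@4
Step 8: thread A executes A4 (z = z - 2). Shared: x=5 y=2 z=5. PCs: A@4 B@4

Answer: x=5 y=2 z=5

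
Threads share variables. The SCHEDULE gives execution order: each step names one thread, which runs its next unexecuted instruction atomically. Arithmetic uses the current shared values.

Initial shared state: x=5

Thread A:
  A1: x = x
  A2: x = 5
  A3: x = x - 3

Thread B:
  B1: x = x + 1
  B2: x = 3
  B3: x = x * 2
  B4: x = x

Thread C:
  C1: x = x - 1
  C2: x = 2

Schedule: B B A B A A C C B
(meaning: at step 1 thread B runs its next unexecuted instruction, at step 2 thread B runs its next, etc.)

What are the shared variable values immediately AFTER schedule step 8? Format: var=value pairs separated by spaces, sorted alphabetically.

Answer: x=2

Derivation:
Step 1: thread B executes B1 (x = x + 1). Shared: x=6. PCs: A@0 B@1 C@0
Step 2: thread B executes B2 (x = 3). Shared: x=3. PCs: A@0 B@2 C@0
Step 3: thread A executes A1 (x = x). Shared: x=3. PCs: A@1 B@2 C@0
Step 4: thread B executes B3 (x = x * 2). Shared: x=6. PCs: A@1 B@3 C@0
Step 5: thread A executes A2 (x = 5). Shared: x=5. PCs: A@2 B@3 C@0
Step 6: thread A executes A3 (x = x - 3). Shared: x=2. PCs: A@3 B@3 C@0
Step 7: thread C executes C1 (x = x - 1). Shared: x=1. PCs: A@3 B@3 C@1
Step 8: thread C executes C2 (x = 2). Shared: x=2. PCs: A@3 B@3 C@2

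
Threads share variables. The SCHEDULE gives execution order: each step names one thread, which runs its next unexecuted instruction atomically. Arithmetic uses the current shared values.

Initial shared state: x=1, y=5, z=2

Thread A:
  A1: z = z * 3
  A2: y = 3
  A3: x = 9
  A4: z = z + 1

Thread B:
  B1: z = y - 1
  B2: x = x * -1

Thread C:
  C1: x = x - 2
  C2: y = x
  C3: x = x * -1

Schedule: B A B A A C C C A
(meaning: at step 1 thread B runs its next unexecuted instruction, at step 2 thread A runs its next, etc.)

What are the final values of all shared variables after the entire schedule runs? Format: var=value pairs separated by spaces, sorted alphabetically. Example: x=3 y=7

Step 1: thread B executes B1 (z = y - 1). Shared: x=1 y=5 z=4. PCs: A@0 B@1 C@0
Step 2: thread A executes A1 (z = z * 3). Shared: x=1 y=5 z=12. PCs: A@1 B@1 C@0
Step 3: thread B executes B2 (x = x * -1). Shared: x=-1 y=5 z=12. PCs: A@1 B@2 C@0
Step 4: thread A executes A2 (y = 3). Shared: x=-1 y=3 z=12. PCs: A@2 B@2 C@0
Step 5: thread A executes A3 (x = 9). Shared: x=9 y=3 z=12. PCs: A@3 B@2 C@0
Step 6: thread C executes C1 (x = x - 2). Shared: x=7 y=3 z=12. PCs: A@3 B@2 C@1
Step 7: thread C executes C2 (y = x). Shared: x=7 y=7 z=12. PCs: A@3 B@2 C@2
Step 8: thread C executes C3 (x = x * -1). Shared: x=-7 y=7 z=12. PCs: A@3 B@2 C@3
Step 9: thread A executes A4 (z = z + 1). Shared: x=-7 y=7 z=13. PCs: A@4 B@2 C@3

Answer: x=-7 y=7 z=13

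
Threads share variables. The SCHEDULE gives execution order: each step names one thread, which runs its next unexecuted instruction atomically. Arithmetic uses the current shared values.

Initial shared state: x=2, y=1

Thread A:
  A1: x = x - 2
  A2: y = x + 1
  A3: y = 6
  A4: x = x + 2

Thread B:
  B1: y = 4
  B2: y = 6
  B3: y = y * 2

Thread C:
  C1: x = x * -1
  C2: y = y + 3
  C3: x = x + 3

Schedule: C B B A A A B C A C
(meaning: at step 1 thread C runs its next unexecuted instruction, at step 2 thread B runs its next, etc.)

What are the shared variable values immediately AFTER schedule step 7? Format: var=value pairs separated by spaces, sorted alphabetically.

Answer: x=-4 y=12

Derivation:
Step 1: thread C executes C1 (x = x * -1). Shared: x=-2 y=1. PCs: A@0 B@0 C@1
Step 2: thread B executes B1 (y = 4). Shared: x=-2 y=4. PCs: A@0 B@1 C@1
Step 3: thread B executes B2 (y = 6). Shared: x=-2 y=6. PCs: A@0 B@2 C@1
Step 4: thread A executes A1 (x = x - 2). Shared: x=-4 y=6. PCs: A@1 B@2 C@1
Step 5: thread A executes A2 (y = x + 1). Shared: x=-4 y=-3. PCs: A@2 B@2 C@1
Step 6: thread A executes A3 (y = 6). Shared: x=-4 y=6. PCs: A@3 B@2 C@1
Step 7: thread B executes B3 (y = y * 2). Shared: x=-4 y=12. PCs: A@3 B@3 C@1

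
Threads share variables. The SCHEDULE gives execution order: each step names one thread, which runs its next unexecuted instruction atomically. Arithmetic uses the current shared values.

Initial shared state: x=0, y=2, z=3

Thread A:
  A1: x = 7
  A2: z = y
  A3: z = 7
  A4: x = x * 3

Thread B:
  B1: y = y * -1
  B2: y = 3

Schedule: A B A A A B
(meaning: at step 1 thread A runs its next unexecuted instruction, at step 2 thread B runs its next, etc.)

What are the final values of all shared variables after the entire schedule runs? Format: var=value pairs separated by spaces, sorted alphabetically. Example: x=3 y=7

Answer: x=21 y=3 z=7

Derivation:
Step 1: thread A executes A1 (x = 7). Shared: x=7 y=2 z=3. PCs: A@1 B@0
Step 2: thread B executes B1 (y = y * -1). Shared: x=7 y=-2 z=3. PCs: A@1 B@1
Step 3: thread A executes A2 (z = y). Shared: x=7 y=-2 z=-2. PCs: A@2 B@1
Step 4: thread A executes A3 (z = 7). Shared: x=7 y=-2 z=7. PCs: A@3 B@1
Step 5: thread A executes A4 (x = x * 3). Shared: x=21 y=-2 z=7. PCs: A@4 B@1
Step 6: thread B executes B2 (y = 3). Shared: x=21 y=3 z=7. PCs: A@4 B@2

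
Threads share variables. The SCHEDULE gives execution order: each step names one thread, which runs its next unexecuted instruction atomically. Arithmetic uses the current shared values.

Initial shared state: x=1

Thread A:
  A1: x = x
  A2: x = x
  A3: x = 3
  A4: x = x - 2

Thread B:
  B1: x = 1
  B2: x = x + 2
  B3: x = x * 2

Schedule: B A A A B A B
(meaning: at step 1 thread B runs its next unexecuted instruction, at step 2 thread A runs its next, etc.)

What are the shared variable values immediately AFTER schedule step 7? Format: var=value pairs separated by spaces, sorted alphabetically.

Answer: x=6

Derivation:
Step 1: thread B executes B1 (x = 1). Shared: x=1. PCs: A@0 B@1
Step 2: thread A executes A1 (x = x). Shared: x=1. PCs: A@1 B@1
Step 3: thread A executes A2 (x = x). Shared: x=1. PCs: A@2 B@1
Step 4: thread A executes A3 (x = 3). Shared: x=3. PCs: A@3 B@1
Step 5: thread B executes B2 (x = x + 2). Shared: x=5. PCs: A@3 B@2
Step 6: thread A executes A4 (x = x - 2). Shared: x=3. PCs: A@4 B@2
Step 7: thread B executes B3 (x = x * 2). Shared: x=6. PCs: A@4 B@3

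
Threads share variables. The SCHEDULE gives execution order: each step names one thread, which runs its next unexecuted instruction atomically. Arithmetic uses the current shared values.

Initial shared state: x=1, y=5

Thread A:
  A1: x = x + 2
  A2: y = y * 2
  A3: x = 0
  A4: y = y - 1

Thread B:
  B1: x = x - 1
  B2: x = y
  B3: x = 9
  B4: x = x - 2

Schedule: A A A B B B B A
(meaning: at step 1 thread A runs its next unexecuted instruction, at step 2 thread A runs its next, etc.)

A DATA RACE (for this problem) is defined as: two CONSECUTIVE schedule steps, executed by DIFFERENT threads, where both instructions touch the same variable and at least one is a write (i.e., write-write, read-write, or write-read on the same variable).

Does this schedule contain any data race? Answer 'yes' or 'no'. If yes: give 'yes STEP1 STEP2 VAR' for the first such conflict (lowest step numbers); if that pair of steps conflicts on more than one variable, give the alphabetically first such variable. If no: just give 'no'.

Steps 1,2: same thread (A). No race.
Steps 2,3: same thread (A). No race.
Steps 3,4: A(x = 0) vs B(x = x - 1). RACE on x (W-W).
Steps 4,5: same thread (B). No race.
Steps 5,6: same thread (B). No race.
Steps 6,7: same thread (B). No race.
Steps 7,8: B(r=x,w=x) vs A(r=y,w=y). No conflict.
First conflict at steps 3,4.

Answer: yes 3 4 x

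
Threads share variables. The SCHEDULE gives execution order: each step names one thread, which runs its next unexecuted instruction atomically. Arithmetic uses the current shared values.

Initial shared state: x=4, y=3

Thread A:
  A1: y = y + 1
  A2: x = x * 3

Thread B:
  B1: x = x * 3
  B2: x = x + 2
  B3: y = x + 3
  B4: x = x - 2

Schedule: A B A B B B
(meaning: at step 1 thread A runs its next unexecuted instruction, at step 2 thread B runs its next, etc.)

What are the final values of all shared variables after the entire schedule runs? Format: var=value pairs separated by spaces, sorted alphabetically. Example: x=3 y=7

Answer: x=36 y=41

Derivation:
Step 1: thread A executes A1 (y = y + 1). Shared: x=4 y=4. PCs: A@1 B@0
Step 2: thread B executes B1 (x = x * 3). Shared: x=12 y=4. PCs: A@1 B@1
Step 3: thread A executes A2 (x = x * 3). Shared: x=36 y=4. PCs: A@2 B@1
Step 4: thread B executes B2 (x = x + 2). Shared: x=38 y=4. PCs: A@2 B@2
Step 5: thread B executes B3 (y = x + 3). Shared: x=38 y=41. PCs: A@2 B@3
Step 6: thread B executes B4 (x = x - 2). Shared: x=36 y=41. PCs: A@2 B@4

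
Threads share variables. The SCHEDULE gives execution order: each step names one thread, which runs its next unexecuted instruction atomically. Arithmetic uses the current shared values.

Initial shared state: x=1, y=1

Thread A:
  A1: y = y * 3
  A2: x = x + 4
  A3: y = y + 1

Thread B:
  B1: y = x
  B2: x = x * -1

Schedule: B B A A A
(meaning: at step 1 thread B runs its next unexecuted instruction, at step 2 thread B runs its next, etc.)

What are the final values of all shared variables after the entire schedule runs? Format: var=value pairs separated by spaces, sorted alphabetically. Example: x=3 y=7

Step 1: thread B executes B1 (y = x). Shared: x=1 y=1. PCs: A@0 B@1
Step 2: thread B executes B2 (x = x * -1). Shared: x=-1 y=1. PCs: A@0 B@2
Step 3: thread A executes A1 (y = y * 3). Shared: x=-1 y=3. PCs: A@1 B@2
Step 4: thread A executes A2 (x = x + 4). Shared: x=3 y=3. PCs: A@2 B@2
Step 5: thread A executes A3 (y = y + 1). Shared: x=3 y=4. PCs: A@3 B@2

Answer: x=3 y=4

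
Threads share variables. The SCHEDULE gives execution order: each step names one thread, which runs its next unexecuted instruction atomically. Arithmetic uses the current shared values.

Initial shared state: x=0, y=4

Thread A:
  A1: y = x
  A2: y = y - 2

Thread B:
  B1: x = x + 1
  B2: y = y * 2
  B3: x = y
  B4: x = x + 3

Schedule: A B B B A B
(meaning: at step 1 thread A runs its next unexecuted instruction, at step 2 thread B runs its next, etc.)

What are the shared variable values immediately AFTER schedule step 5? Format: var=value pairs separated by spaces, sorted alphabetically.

Answer: x=0 y=-2

Derivation:
Step 1: thread A executes A1 (y = x). Shared: x=0 y=0. PCs: A@1 B@0
Step 2: thread B executes B1 (x = x + 1). Shared: x=1 y=0. PCs: A@1 B@1
Step 3: thread B executes B2 (y = y * 2). Shared: x=1 y=0. PCs: A@1 B@2
Step 4: thread B executes B3 (x = y). Shared: x=0 y=0. PCs: A@1 B@3
Step 5: thread A executes A2 (y = y - 2). Shared: x=0 y=-2. PCs: A@2 B@3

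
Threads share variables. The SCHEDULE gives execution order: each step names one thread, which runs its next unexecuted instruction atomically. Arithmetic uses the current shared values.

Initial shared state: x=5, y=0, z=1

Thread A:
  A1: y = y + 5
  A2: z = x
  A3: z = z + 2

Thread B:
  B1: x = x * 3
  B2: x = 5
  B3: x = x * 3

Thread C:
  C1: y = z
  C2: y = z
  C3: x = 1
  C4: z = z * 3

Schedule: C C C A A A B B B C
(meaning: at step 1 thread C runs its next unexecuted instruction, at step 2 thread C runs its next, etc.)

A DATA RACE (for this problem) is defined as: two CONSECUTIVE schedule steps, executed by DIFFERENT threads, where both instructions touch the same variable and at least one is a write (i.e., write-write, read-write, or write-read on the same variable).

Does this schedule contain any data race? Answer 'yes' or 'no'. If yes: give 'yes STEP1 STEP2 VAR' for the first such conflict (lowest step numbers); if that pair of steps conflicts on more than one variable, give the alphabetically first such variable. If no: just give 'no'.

Answer: no

Derivation:
Steps 1,2: same thread (C). No race.
Steps 2,3: same thread (C). No race.
Steps 3,4: C(r=-,w=x) vs A(r=y,w=y). No conflict.
Steps 4,5: same thread (A). No race.
Steps 5,6: same thread (A). No race.
Steps 6,7: A(r=z,w=z) vs B(r=x,w=x). No conflict.
Steps 7,8: same thread (B). No race.
Steps 8,9: same thread (B). No race.
Steps 9,10: B(r=x,w=x) vs C(r=z,w=z). No conflict.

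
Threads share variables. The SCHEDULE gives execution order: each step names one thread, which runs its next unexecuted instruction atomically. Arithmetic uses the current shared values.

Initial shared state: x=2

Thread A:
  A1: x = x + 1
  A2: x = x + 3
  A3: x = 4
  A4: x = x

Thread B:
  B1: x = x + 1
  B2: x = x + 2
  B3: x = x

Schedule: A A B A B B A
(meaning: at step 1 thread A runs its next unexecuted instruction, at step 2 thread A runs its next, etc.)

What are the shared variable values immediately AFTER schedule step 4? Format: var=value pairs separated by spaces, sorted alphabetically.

Answer: x=4

Derivation:
Step 1: thread A executes A1 (x = x + 1). Shared: x=3. PCs: A@1 B@0
Step 2: thread A executes A2 (x = x + 3). Shared: x=6. PCs: A@2 B@0
Step 3: thread B executes B1 (x = x + 1). Shared: x=7. PCs: A@2 B@1
Step 4: thread A executes A3 (x = 4). Shared: x=4. PCs: A@3 B@1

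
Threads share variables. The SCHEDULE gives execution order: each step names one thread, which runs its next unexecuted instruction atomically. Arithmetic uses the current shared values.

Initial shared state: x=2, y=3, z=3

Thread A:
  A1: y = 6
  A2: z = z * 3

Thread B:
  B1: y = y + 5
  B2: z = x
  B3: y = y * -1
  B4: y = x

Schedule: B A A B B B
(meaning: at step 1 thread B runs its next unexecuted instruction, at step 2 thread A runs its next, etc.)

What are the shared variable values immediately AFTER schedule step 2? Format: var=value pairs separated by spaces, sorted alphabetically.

Answer: x=2 y=6 z=3

Derivation:
Step 1: thread B executes B1 (y = y + 5). Shared: x=2 y=8 z=3. PCs: A@0 B@1
Step 2: thread A executes A1 (y = 6). Shared: x=2 y=6 z=3. PCs: A@1 B@1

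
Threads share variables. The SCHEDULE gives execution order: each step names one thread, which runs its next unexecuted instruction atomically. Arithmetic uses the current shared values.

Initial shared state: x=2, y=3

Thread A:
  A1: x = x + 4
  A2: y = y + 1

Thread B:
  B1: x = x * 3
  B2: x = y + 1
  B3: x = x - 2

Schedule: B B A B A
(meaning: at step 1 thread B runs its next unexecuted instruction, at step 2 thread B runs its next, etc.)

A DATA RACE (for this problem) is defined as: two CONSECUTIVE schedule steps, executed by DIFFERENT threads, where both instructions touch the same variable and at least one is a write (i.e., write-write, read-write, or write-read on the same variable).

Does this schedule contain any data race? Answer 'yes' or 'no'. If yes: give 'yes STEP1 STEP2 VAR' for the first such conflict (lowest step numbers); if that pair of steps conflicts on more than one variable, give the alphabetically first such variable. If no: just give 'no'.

Steps 1,2: same thread (B). No race.
Steps 2,3: B(x = y + 1) vs A(x = x + 4). RACE on x (W-W).
Steps 3,4: A(x = x + 4) vs B(x = x - 2). RACE on x (W-W).
Steps 4,5: B(r=x,w=x) vs A(r=y,w=y). No conflict.
First conflict at steps 2,3.

Answer: yes 2 3 x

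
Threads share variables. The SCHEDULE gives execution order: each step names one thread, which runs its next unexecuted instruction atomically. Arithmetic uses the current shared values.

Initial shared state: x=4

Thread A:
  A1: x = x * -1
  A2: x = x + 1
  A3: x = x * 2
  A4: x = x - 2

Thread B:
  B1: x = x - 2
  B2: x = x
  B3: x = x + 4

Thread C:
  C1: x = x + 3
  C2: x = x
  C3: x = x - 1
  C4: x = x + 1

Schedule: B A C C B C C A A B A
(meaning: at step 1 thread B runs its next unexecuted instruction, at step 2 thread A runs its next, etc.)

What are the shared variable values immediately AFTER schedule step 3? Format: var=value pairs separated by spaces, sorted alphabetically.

Answer: x=1

Derivation:
Step 1: thread B executes B1 (x = x - 2). Shared: x=2. PCs: A@0 B@1 C@0
Step 2: thread A executes A1 (x = x * -1). Shared: x=-2. PCs: A@1 B@1 C@0
Step 3: thread C executes C1 (x = x + 3). Shared: x=1. PCs: A@1 B@1 C@1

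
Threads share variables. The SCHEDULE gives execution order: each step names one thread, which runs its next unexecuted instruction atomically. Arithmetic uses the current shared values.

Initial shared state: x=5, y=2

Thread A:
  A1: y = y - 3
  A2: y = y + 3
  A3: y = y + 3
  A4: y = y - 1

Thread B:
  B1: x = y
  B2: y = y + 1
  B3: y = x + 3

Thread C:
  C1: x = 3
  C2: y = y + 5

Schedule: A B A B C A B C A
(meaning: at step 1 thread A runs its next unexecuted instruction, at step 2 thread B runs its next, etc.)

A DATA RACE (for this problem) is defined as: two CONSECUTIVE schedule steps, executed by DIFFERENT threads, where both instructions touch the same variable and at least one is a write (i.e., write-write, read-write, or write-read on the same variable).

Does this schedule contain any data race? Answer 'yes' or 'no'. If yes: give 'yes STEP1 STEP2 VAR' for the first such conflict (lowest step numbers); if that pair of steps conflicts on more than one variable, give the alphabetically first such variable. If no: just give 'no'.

Answer: yes 1 2 y

Derivation:
Steps 1,2: A(y = y - 3) vs B(x = y). RACE on y (W-R).
Steps 2,3: B(x = y) vs A(y = y + 3). RACE on y (R-W).
Steps 3,4: A(y = y + 3) vs B(y = y + 1). RACE on y (W-W).
Steps 4,5: B(r=y,w=y) vs C(r=-,w=x). No conflict.
Steps 5,6: C(r=-,w=x) vs A(r=y,w=y). No conflict.
Steps 6,7: A(y = y + 3) vs B(y = x + 3). RACE on y (W-W).
Steps 7,8: B(y = x + 3) vs C(y = y + 5). RACE on y (W-W).
Steps 8,9: C(y = y + 5) vs A(y = y - 1). RACE on y (W-W).
First conflict at steps 1,2.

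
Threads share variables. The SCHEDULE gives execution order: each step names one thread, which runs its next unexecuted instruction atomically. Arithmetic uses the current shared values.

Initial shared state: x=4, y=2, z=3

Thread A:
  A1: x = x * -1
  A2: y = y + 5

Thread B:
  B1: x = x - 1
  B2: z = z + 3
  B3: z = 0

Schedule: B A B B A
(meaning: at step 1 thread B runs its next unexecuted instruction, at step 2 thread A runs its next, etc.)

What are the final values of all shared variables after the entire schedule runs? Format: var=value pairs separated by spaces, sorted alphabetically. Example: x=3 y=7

Step 1: thread B executes B1 (x = x - 1). Shared: x=3 y=2 z=3. PCs: A@0 B@1
Step 2: thread A executes A1 (x = x * -1). Shared: x=-3 y=2 z=3. PCs: A@1 B@1
Step 3: thread B executes B2 (z = z + 3). Shared: x=-3 y=2 z=6. PCs: A@1 B@2
Step 4: thread B executes B3 (z = 0). Shared: x=-3 y=2 z=0. PCs: A@1 B@3
Step 5: thread A executes A2 (y = y + 5). Shared: x=-3 y=7 z=0. PCs: A@2 B@3

Answer: x=-3 y=7 z=0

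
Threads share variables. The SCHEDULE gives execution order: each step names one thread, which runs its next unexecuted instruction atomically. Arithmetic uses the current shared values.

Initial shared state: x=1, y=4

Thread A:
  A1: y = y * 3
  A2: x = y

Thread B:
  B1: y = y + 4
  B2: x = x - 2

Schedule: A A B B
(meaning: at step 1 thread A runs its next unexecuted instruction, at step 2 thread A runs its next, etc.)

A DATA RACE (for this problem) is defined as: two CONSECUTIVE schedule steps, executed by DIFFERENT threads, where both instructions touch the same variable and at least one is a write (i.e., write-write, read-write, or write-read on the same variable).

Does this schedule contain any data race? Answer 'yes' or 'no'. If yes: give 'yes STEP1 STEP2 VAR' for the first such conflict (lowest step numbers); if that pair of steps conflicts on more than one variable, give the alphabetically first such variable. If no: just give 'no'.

Answer: yes 2 3 y

Derivation:
Steps 1,2: same thread (A). No race.
Steps 2,3: A(x = y) vs B(y = y + 4). RACE on y (R-W).
Steps 3,4: same thread (B). No race.
First conflict at steps 2,3.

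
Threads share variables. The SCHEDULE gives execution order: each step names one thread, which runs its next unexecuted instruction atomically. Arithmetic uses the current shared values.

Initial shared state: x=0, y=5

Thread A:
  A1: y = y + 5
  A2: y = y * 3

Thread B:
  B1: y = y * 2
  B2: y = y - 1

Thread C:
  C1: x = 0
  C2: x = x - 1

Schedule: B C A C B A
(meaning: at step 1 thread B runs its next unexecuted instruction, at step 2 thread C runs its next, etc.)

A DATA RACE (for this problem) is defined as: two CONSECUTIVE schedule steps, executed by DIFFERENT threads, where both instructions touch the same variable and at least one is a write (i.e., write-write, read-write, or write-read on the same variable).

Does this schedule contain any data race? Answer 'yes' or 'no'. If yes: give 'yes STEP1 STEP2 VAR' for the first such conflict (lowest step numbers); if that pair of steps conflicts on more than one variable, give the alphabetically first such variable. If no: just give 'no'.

Steps 1,2: B(r=y,w=y) vs C(r=-,w=x). No conflict.
Steps 2,3: C(r=-,w=x) vs A(r=y,w=y). No conflict.
Steps 3,4: A(r=y,w=y) vs C(r=x,w=x). No conflict.
Steps 4,5: C(r=x,w=x) vs B(r=y,w=y). No conflict.
Steps 5,6: B(y = y - 1) vs A(y = y * 3). RACE on y (W-W).
First conflict at steps 5,6.

Answer: yes 5 6 y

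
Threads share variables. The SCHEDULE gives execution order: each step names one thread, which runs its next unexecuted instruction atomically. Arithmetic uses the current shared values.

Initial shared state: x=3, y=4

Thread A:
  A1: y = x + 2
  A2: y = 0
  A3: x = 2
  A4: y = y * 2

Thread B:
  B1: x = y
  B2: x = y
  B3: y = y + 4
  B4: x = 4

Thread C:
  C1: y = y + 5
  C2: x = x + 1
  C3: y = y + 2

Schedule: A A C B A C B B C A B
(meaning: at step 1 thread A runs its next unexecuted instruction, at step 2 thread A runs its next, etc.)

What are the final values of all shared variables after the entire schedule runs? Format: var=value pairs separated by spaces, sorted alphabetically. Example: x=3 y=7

Step 1: thread A executes A1 (y = x + 2). Shared: x=3 y=5. PCs: A@1 B@0 C@0
Step 2: thread A executes A2 (y = 0). Shared: x=3 y=0. PCs: A@2 B@0 C@0
Step 3: thread C executes C1 (y = y + 5). Shared: x=3 y=5. PCs: A@2 B@0 C@1
Step 4: thread B executes B1 (x = y). Shared: x=5 y=5. PCs: A@2 B@1 C@1
Step 5: thread A executes A3 (x = 2). Shared: x=2 y=5. PCs: A@3 B@1 C@1
Step 6: thread C executes C2 (x = x + 1). Shared: x=3 y=5. PCs: A@3 B@1 C@2
Step 7: thread B executes B2 (x = y). Shared: x=5 y=5. PCs: A@3 B@2 C@2
Step 8: thread B executes B3 (y = y + 4). Shared: x=5 y=9. PCs: A@3 B@3 C@2
Step 9: thread C executes C3 (y = y + 2). Shared: x=5 y=11. PCs: A@3 B@3 C@3
Step 10: thread A executes A4 (y = y * 2). Shared: x=5 y=22. PCs: A@4 B@3 C@3
Step 11: thread B executes B4 (x = 4). Shared: x=4 y=22. PCs: A@4 B@4 C@3

Answer: x=4 y=22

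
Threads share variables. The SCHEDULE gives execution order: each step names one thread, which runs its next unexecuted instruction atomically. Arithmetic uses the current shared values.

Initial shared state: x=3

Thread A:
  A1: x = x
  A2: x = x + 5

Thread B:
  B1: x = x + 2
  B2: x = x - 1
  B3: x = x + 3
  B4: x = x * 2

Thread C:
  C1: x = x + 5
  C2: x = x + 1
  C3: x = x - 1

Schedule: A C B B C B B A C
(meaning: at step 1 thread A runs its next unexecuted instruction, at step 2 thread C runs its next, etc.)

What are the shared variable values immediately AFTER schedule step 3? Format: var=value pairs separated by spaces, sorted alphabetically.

Step 1: thread A executes A1 (x = x). Shared: x=3. PCs: A@1 B@0 C@0
Step 2: thread C executes C1 (x = x + 5). Shared: x=8. PCs: A@1 B@0 C@1
Step 3: thread B executes B1 (x = x + 2). Shared: x=10. PCs: A@1 B@1 C@1

Answer: x=10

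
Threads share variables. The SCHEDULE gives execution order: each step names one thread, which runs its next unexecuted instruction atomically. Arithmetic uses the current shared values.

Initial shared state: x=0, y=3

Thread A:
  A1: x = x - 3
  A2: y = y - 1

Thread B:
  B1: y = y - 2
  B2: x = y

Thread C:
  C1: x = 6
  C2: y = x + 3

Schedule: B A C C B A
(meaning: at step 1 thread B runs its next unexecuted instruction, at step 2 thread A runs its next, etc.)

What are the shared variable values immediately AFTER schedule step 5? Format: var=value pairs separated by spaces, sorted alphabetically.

Step 1: thread B executes B1 (y = y - 2). Shared: x=0 y=1. PCs: A@0 B@1 C@0
Step 2: thread A executes A1 (x = x - 3). Shared: x=-3 y=1. PCs: A@1 B@1 C@0
Step 3: thread C executes C1 (x = 6). Shared: x=6 y=1. PCs: A@1 B@1 C@1
Step 4: thread C executes C2 (y = x + 3). Shared: x=6 y=9. PCs: A@1 B@1 C@2
Step 5: thread B executes B2 (x = y). Shared: x=9 y=9. PCs: A@1 B@2 C@2

Answer: x=9 y=9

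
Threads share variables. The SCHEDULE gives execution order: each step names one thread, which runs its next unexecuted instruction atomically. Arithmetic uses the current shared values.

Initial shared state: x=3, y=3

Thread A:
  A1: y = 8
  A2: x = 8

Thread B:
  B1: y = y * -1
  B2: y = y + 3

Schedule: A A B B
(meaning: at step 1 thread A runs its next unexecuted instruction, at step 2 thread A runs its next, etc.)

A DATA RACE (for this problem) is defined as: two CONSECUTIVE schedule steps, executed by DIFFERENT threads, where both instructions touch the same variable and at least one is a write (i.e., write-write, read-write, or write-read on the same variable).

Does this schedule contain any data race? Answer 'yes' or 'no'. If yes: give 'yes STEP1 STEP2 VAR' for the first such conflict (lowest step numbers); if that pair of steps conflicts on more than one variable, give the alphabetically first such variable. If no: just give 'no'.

Answer: no

Derivation:
Steps 1,2: same thread (A). No race.
Steps 2,3: A(r=-,w=x) vs B(r=y,w=y). No conflict.
Steps 3,4: same thread (B). No race.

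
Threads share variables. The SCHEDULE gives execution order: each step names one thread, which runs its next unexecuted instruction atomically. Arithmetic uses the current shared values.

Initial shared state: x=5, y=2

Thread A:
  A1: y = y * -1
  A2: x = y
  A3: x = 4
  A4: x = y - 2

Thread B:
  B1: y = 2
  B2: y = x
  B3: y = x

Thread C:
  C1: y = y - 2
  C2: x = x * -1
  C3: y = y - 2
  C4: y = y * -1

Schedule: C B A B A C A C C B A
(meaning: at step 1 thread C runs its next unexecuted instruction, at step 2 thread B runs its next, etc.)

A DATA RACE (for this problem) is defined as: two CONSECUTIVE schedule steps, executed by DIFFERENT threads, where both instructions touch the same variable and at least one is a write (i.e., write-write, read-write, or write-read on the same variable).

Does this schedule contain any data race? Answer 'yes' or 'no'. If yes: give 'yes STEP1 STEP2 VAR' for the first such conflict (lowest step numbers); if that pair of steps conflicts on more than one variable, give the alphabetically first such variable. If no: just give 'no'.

Steps 1,2: C(y = y - 2) vs B(y = 2). RACE on y (W-W).
Steps 2,3: B(y = 2) vs A(y = y * -1). RACE on y (W-W).
Steps 3,4: A(y = y * -1) vs B(y = x). RACE on y (W-W).
Steps 4,5: B(y = x) vs A(x = y). RACE on x (R-W), y (W-R). Multiple vars; alphabetically first is x.
Steps 5,6: A(x = y) vs C(x = x * -1). RACE on x (W-W).
Steps 6,7: C(x = x * -1) vs A(x = 4). RACE on x (W-W).
Steps 7,8: A(r=-,w=x) vs C(r=y,w=y). No conflict.
Steps 8,9: same thread (C). No race.
Steps 9,10: C(y = y * -1) vs B(y = x). RACE on y (W-W).
Steps 10,11: B(y = x) vs A(x = y - 2). RACE on x (R-W), y (W-R). Multiple vars; alphabetically first is x.
First conflict at steps 1,2.

Answer: yes 1 2 y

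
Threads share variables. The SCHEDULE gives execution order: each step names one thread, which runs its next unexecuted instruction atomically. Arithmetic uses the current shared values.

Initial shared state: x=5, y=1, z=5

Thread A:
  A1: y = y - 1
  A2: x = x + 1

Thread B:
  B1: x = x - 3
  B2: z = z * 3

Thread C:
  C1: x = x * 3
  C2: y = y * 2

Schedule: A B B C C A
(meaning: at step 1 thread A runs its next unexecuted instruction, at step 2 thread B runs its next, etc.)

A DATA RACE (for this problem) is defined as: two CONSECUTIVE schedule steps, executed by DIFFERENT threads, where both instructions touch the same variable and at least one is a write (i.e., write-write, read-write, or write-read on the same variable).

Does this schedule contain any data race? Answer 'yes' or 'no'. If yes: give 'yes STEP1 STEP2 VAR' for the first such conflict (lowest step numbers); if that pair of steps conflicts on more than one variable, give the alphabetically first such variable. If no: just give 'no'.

Answer: no

Derivation:
Steps 1,2: A(r=y,w=y) vs B(r=x,w=x). No conflict.
Steps 2,3: same thread (B). No race.
Steps 3,4: B(r=z,w=z) vs C(r=x,w=x). No conflict.
Steps 4,5: same thread (C). No race.
Steps 5,6: C(r=y,w=y) vs A(r=x,w=x). No conflict.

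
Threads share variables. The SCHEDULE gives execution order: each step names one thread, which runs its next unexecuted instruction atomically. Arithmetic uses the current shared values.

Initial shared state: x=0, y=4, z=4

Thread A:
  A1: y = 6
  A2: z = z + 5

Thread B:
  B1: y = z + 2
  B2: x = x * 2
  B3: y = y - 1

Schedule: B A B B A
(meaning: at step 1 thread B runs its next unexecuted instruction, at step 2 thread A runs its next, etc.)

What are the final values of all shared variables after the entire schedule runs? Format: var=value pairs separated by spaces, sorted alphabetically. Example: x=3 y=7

Answer: x=0 y=5 z=9

Derivation:
Step 1: thread B executes B1 (y = z + 2). Shared: x=0 y=6 z=4. PCs: A@0 B@1
Step 2: thread A executes A1 (y = 6). Shared: x=0 y=6 z=4. PCs: A@1 B@1
Step 3: thread B executes B2 (x = x * 2). Shared: x=0 y=6 z=4. PCs: A@1 B@2
Step 4: thread B executes B3 (y = y - 1). Shared: x=0 y=5 z=4. PCs: A@1 B@3
Step 5: thread A executes A2 (z = z + 5). Shared: x=0 y=5 z=9. PCs: A@2 B@3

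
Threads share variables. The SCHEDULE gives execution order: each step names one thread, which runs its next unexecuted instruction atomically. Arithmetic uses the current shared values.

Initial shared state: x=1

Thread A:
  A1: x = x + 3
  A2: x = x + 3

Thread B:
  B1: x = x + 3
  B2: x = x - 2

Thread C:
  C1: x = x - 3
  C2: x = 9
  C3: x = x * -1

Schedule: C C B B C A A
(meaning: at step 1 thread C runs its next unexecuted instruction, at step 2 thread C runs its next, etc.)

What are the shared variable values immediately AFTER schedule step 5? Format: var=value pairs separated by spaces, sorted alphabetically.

Answer: x=-10

Derivation:
Step 1: thread C executes C1 (x = x - 3). Shared: x=-2. PCs: A@0 B@0 C@1
Step 2: thread C executes C2 (x = 9). Shared: x=9. PCs: A@0 B@0 C@2
Step 3: thread B executes B1 (x = x + 3). Shared: x=12. PCs: A@0 B@1 C@2
Step 4: thread B executes B2 (x = x - 2). Shared: x=10. PCs: A@0 B@2 C@2
Step 5: thread C executes C3 (x = x * -1). Shared: x=-10. PCs: A@0 B@2 C@3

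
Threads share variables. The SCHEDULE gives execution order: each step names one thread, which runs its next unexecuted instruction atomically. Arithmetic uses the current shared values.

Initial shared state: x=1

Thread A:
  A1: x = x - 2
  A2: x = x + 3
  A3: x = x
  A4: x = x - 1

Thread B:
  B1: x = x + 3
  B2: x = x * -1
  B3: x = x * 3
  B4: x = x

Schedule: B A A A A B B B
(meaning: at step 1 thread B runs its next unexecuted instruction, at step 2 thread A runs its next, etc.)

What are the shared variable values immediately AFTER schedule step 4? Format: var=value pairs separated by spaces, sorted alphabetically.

Answer: x=5

Derivation:
Step 1: thread B executes B1 (x = x + 3). Shared: x=4. PCs: A@0 B@1
Step 2: thread A executes A1 (x = x - 2). Shared: x=2. PCs: A@1 B@1
Step 3: thread A executes A2 (x = x + 3). Shared: x=5. PCs: A@2 B@1
Step 4: thread A executes A3 (x = x). Shared: x=5. PCs: A@3 B@1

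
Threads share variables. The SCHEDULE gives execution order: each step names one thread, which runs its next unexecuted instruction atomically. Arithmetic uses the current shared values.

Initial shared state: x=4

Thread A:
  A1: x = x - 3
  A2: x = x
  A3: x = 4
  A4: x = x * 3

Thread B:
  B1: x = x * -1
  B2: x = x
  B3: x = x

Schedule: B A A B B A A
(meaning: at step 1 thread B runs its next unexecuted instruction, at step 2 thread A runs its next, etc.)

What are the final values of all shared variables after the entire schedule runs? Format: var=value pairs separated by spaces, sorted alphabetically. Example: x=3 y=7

Answer: x=12

Derivation:
Step 1: thread B executes B1 (x = x * -1). Shared: x=-4. PCs: A@0 B@1
Step 2: thread A executes A1 (x = x - 3). Shared: x=-7. PCs: A@1 B@1
Step 3: thread A executes A2 (x = x). Shared: x=-7. PCs: A@2 B@1
Step 4: thread B executes B2 (x = x). Shared: x=-7. PCs: A@2 B@2
Step 5: thread B executes B3 (x = x). Shared: x=-7. PCs: A@2 B@3
Step 6: thread A executes A3 (x = 4). Shared: x=4. PCs: A@3 B@3
Step 7: thread A executes A4 (x = x * 3). Shared: x=12. PCs: A@4 B@3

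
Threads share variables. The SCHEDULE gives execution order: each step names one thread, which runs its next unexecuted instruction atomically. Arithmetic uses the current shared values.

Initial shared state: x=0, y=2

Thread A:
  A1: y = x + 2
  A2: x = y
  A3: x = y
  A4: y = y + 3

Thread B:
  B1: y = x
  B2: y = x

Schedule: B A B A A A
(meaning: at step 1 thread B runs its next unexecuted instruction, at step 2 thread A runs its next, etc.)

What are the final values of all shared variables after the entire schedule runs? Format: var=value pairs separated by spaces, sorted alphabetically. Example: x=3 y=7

Answer: x=0 y=3

Derivation:
Step 1: thread B executes B1 (y = x). Shared: x=0 y=0. PCs: A@0 B@1
Step 2: thread A executes A1 (y = x + 2). Shared: x=0 y=2. PCs: A@1 B@1
Step 3: thread B executes B2 (y = x). Shared: x=0 y=0. PCs: A@1 B@2
Step 4: thread A executes A2 (x = y). Shared: x=0 y=0. PCs: A@2 B@2
Step 5: thread A executes A3 (x = y). Shared: x=0 y=0. PCs: A@3 B@2
Step 6: thread A executes A4 (y = y + 3). Shared: x=0 y=3. PCs: A@4 B@2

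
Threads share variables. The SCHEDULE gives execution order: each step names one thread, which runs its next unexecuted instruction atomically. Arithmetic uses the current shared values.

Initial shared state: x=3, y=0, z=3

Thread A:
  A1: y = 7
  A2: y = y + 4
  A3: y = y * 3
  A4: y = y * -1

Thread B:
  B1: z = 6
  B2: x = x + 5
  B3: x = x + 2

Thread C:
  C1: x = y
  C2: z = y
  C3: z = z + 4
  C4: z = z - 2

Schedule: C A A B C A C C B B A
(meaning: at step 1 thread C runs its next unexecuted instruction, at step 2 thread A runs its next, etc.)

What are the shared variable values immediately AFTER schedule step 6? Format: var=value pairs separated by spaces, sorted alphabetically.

Step 1: thread C executes C1 (x = y). Shared: x=0 y=0 z=3. PCs: A@0 B@0 C@1
Step 2: thread A executes A1 (y = 7). Shared: x=0 y=7 z=3. PCs: A@1 B@0 C@1
Step 3: thread A executes A2 (y = y + 4). Shared: x=0 y=11 z=3. PCs: A@2 B@0 C@1
Step 4: thread B executes B1 (z = 6). Shared: x=0 y=11 z=6. PCs: A@2 B@1 C@1
Step 5: thread C executes C2 (z = y). Shared: x=0 y=11 z=11. PCs: A@2 B@1 C@2
Step 6: thread A executes A3 (y = y * 3). Shared: x=0 y=33 z=11. PCs: A@3 B@1 C@2

Answer: x=0 y=33 z=11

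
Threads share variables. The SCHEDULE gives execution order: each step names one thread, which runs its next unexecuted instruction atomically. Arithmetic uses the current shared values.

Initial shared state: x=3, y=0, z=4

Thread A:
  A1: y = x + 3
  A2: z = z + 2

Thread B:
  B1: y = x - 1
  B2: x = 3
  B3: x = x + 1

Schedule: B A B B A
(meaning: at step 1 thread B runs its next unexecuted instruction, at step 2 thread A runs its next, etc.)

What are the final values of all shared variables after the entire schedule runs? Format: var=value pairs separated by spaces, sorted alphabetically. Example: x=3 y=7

Answer: x=4 y=6 z=6

Derivation:
Step 1: thread B executes B1 (y = x - 1). Shared: x=3 y=2 z=4. PCs: A@0 B@1
Step 2: thread A executes A1 (y = x + 3). Shared: x=3 y=6 z=4. PCs: A@1 B@1
Step 3: thread B executes B2 (x = 3). Shared: x=3 y=6 z=4. PCs: A@1 B@2
Step 4: thread B executes B3 (x = x + 1). Shared: x=4 y=6 z=4. PCs: A@1 B@3
Step 5: thread A executes A2 (z = z + 2). Shared: x=4 y=6 z=6. PCs: A@2 B@3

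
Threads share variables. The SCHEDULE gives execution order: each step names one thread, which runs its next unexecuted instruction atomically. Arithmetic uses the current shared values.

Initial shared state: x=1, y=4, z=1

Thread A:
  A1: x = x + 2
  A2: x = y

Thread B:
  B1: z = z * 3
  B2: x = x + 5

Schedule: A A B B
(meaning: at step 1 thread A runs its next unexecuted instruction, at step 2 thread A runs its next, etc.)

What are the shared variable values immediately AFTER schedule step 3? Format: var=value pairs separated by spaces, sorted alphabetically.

Answer: x=4 y=4 z=3

Derivation:
Step 1: thread A executes A1 (x = x + 2). Shared: x=3 y=4 z=1. PCs: A@1 B@0
Step 2: thread A executes A2 (x = y). Shared: x=4 y=4 z=1. PCs: A@2 B@0
Step 3: thread B executes B1 (z = z * 3). Shared: x=4 y=4 z=3. PCs: A@2 B@1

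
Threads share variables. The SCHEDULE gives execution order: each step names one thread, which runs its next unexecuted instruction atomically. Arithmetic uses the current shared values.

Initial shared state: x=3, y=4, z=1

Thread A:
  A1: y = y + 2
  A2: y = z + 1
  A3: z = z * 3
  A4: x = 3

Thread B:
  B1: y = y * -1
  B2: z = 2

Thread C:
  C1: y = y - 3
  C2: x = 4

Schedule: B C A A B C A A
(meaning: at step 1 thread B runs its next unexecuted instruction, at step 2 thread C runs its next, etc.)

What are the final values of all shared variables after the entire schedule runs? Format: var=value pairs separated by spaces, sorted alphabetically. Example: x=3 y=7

Step 1: thread B executes B1 (y = y * -1). Shared: x=3 y=-4 z=1. PCs: A@0 B@1 C@0
Step 2: thread C executes C1 (y = y - 3). Shared: x=3 y=-7 z=1. PCs: A@0 B@1 C@1
Step 3: thread A executes A1 (y = y + 2). Shared: x=3 y=-5 z=1. PCs: A@1 B@1 C@1
Step 4: thread A executes A2 (y = z + 1). Shared: x=3 y=2 z=1. PCs: A@2 B@1 C@1
Step 5: thread B executes B2 (z = 2). Shared: x=3 y=2 z=2. PCs: A@2 B@2 C@1
Step 6: thread C executes C2 (x = 4). Shared: x=4 y=2 z=2. PCs: A@2 B@2 C@2
Step 7: thread A executes A3 (z = z * 3). Shared: x=4 y=2 z=6. PCs: A@3 B@2 C@2
Step 8: thread A executes A4 (x = 3). Shared: x=3 y=2 z=6. PCs: A@4 B@2 C@2

Answer: x=3 y=2 z=6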